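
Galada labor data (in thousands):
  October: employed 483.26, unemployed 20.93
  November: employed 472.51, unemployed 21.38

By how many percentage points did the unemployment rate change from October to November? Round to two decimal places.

October: labor force = 483.26 + 20.93 = 504.19; u = 20.93/504.19 = 4.15%.
November: labor force = 472.51 + 21.38 = 493.89; u = 21.38/493.89 = 4.33%.
Change = 4.33% − 4.15% = +0.18 pp.

The unemployment rate changed by +0.18 percentage points.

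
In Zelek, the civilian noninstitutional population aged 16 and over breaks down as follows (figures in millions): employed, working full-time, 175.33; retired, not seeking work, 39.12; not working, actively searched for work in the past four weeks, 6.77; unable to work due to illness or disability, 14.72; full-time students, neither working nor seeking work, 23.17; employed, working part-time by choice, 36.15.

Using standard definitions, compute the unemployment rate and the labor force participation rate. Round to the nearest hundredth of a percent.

Unemployment rate ≈ 3.10%; labor force participation rate ≈ 73.92%.

Employed = 175.33 + 36.15 = 211.48 million.
Unemployed = 6.77 million.
Labor force = 211.48 + 6.77 = 218.25 million.
Not in labor force = 39.12 + 14.72 + 23.17 = 77.01 million (those not working and not actively searching are outside the labor force).
Civilian working-age population = 218.25 + 77.01 = 295.26 million.
Unemployment rate = 6.77 / 218.25 = 3.10%.
Labor force participation rate = 218.25 / 295.26 = 73.92%.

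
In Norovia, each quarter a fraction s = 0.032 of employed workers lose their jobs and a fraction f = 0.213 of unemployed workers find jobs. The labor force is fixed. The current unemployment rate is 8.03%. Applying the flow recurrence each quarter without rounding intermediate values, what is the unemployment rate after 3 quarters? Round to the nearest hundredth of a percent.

With a fixed labor force, u_{t+1} = u_t + s·(1−u_t) − f·u_t = u_t·(1−s−f) + s.
Here 1−s−f = 0.755 and s = 0.032.
u_1 = 0.080300 × 0.755 + 0.032 = 0.092627.
u_2 = 0.092627 × 0.755 + 0.032 = 0.101933.
u_3 = 0.101933 × 0.755 + 0.032 = 0.108959.

Unemployment rate after three quarters ≈ 10.90%.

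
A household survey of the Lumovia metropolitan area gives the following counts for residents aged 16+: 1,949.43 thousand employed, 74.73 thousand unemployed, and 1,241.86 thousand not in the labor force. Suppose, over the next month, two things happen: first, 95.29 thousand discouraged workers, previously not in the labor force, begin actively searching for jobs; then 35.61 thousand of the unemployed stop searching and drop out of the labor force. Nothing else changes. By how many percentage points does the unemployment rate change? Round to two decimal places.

Initially, labor force = 1,949.43 + 74.73 = 2,024.16 thousand, so u = 74.73/2,024.16 = 3.69%.
After the first change, unemployed and labor force both rise by 95.29 → E = 1,949.43, U = 170.02, labor force = 2,119.45 thousand.
After the second change, unemployed and labor force both fall by 35.61 → E = 1,949.43, U = 134.41, labor force = 2,083.84 thousand.
New unemployment rate = 134.41 / 2,083.84 = 6.45%.
Change = 6.45% − 3.69% = +2.76 percentage points.

The unemployment rate changes by +2.76 percentage points.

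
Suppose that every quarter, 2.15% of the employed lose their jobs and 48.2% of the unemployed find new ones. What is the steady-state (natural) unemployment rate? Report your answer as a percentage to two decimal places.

Steady-state unemployment rate ≈ 4.27%.

At steady state the flows balance: s·E = f·U, so U/(E+U) = s/(s+f).
u* = 2.15 / (2.15 + 48.2) = 2.15 / 50.35 = 4.27%.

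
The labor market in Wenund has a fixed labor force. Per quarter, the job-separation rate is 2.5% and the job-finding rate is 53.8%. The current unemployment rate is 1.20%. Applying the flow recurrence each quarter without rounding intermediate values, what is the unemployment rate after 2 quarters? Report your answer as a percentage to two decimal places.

Unemployment rate after two quarters ≈ 3.82%.

With a fixed labor force, u_{t+1} = u_t + s·(1−u_t) − f·u_t = u_t·(1−s−f) + s.
Here 1−s−f = 0.437 and s = 0.025.
u_1 = 0.012000 × 0.437 + 0.025 = 0.030244.
u_2 = 0.030244 × 0.437 + 0.025 = 0.038217.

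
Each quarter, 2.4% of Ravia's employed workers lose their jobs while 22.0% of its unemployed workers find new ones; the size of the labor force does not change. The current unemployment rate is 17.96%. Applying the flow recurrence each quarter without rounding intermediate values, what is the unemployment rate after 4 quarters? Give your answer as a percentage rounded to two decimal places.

With a fixed labor force, u_{t+1} = u_t + s·(1−u_t) − f·u_t = u_t·(1−s−f) + s.
Here 1−s−f = 0.756 and s = 0.024.
u_1 = 0.179600 × 0.756 + 0.024 = 0.159778.
u_2 = 0.159778 × 0.756 + 0.024 = 0.144792.
u_3 = 0.144792 × 0.756 + 0.024 = 0.133463.
u_4 = 0.133463 × 0.756 + 0.024 = 0.124898.

Unemployment rate after four quarters ≈ 12.49%.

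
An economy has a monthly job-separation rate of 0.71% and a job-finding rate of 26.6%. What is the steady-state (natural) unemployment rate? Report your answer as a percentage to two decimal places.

Steady-state unemployment rate ≈ 2.60%.

At steady state the flows balance: s·E = f·U, so U/(E+U) = s/(s+f).
u* = 0.71 / (0.71 + 26.6) = 0.71 / 27.31 = 2.60%.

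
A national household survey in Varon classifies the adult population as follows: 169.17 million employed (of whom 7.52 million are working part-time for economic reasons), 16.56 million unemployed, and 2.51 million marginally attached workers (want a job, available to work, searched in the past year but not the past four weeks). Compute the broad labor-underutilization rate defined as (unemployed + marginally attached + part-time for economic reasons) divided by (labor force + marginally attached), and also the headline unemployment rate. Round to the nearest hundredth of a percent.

Labor force = 169.17 + 16.56 = 185.73 million.
Numerator = 16.56 + 2.51 + 7.52 = 26.59 million.
Denominator = 185.73 + 2.51 = 188.24 million.
Broad rate = 26.59 / 188.24 = 14.13%.
Headline unemployment rate = 16.56 / 185.73 = 8.92%.

Broad underutilization rate ≈ 14.13%; headline unemployment rate ≈ 8.92%.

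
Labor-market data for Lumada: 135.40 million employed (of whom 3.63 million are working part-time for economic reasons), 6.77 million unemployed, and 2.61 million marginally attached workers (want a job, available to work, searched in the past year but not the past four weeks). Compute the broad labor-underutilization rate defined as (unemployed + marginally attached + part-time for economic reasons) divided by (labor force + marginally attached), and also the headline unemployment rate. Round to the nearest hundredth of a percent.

Labor force = 135.40 + 6.77 = 142.17 million.
Numerator = 6.77 + 2.61 + 3.63 = 13.01 million.
Denominator = 142.17 + 2.61 = 144.78 million.
Broad rate = 13.01 / 144.78 = 8.99%.
Headline unemployment rate = 6.77 / 142.17 = 4.76%.

Broad underutilization rate ≈ 8.99%; headline unemployment rate ≈ 4.76%.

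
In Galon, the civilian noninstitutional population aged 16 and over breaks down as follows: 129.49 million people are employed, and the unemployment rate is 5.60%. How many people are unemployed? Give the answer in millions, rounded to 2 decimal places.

About 7.68 million are unemployed.

Let U be the number unemployed. The labor force is E + U, and U/(E+U) = 0.0560.
So U = 0.0560 × 129.49 / (1 − 0.0560) = 7.2514 / 0.9440 ≈ 7.68 million.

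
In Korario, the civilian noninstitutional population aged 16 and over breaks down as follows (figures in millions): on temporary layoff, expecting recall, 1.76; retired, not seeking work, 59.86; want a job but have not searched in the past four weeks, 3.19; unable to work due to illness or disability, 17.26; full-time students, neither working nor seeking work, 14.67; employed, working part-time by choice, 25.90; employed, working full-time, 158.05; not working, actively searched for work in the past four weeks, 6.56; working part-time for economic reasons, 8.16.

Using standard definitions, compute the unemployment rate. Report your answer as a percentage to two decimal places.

Employed = 25.90 + 158.05 + 8.16 = 192.11 million (anyone who worked, including part-time for economic reasons, counts as employed).
Unemployed = 1.76 + 6.56 = 8.32 million (jobless and actively searching, or on temporary layoff).
Labor force = 192.11 + 8.32 = 200.43 million.
Unemployment rate = 8.32 / 200.43 = 4.15%.

Unemployment rate ≈ 4.15%.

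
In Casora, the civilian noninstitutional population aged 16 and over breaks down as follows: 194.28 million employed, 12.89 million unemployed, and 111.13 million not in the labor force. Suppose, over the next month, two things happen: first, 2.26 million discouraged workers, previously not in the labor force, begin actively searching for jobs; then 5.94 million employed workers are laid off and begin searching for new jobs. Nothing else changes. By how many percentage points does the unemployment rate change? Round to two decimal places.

Initially, labor force = 194.28 + 12.89 = 207.17 million, so u = 12.89/207.17 = 6.22%.
After the first change, unemployed and labor force both rise by 2.26 → E = 194.28, U = 15.15, labor force = 209.43 million.
After the second change, employed falls and unemployed rises by 5.94; labor force unchanged → E = 188.34, U = 21.09, labor force = 209.43 million.
New unemployment rate = 21.09 / 209.43 = 10.07%.
Change = 10.07% − 6.22% = +3.85 percentage points.

The unemployment rate changes by +3.85 percentage points.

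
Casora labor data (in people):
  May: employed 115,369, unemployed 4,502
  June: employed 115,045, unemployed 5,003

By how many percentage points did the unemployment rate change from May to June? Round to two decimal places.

The unemployment rate changed by +0.41 percentage points.

May: labor force = 115,369 + 4,502 = 119,871; u = 4,502/119,871 = 3.76%.
June: labor force = 115,045 + 5,003 = 120,048; u = 5,003/120,048 = 4.17%.
Change = 4.17% − 3.76% = +0.41 pp.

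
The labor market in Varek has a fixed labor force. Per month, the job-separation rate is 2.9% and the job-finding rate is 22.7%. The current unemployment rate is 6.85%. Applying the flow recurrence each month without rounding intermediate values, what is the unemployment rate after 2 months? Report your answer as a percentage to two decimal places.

With a fixed labor force, u_{t+1} = u_t + s·(1−u_t) − f·u_t = u_t·(1−s−f) + s.
Here 1−s−f = 0.744 and s = 0.029.
u_1 = 0.068500 × 0.744 + 0.029 = 0.079964.
u_2 = 0.079964 × 0.744 + 0.029 = 0.088493.

Unemployment rate after two months ≈ 8.85%.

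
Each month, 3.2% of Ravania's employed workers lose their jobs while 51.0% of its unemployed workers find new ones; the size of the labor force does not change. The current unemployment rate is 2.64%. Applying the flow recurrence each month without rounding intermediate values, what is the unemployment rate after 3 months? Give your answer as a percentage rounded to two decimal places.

Unemployment rate after three months ≈ 5.59%.

With a fixed labor force, u_{t+1} = u_t + s·(1−u_t) − f·u_t = u_t·(1−s−f) + s.
Here 1−s−f = 0.458 and s = 0.032.
u_1 = 0.026400 × 0.458 + 0.032 = 0.044091.
u_2 = 0.044091 × 0.458 + 0.032 = 0.052194.
u_3 = 0.052194 × 0.458 + 0.032 = 0.055905.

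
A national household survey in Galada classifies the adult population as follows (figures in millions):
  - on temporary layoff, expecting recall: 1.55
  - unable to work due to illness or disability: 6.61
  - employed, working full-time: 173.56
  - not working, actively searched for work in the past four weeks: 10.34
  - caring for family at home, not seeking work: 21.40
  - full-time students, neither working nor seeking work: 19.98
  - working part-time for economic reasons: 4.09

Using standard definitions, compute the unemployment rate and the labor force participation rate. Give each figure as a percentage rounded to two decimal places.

Unemployment rate ≈ 6.27%; labor force participation rate ≈ 79.80%.

Employed = 173.56 + 4.09 = 177.65 million (anyone who worked, including part-time for economic reasons, counts as employed).
Unemployed = 1.55 + 10.34 = 11.89 million (jobless and actively searching, or on temporary layoff).
Labor force = 177.65 + 11.89 = 189.54 million.
Not in labor force = 6.61 + 21.40 + 19.98 = 47.99 million (those not working and not actively searching are outside the labor force).
Civilian working-age population = 189.54 + 47.99 = 237.53 million.
Unemployment rate = 11.89 / 189.54 = 6.27%.
Labor force participation rate = 189.54 / 237.53 = 79.80%.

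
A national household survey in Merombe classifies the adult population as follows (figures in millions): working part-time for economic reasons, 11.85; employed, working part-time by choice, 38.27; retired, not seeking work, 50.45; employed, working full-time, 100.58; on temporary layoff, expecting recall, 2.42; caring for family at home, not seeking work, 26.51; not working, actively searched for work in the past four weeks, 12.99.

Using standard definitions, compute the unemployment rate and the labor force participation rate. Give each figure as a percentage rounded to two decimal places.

Unemployment rate ≈ 9.28%; labor force participation rate ≈ 68.34%.

Employed = 11.85 + 38.27 + 100.58 = 150.70 million (anyone who worked, including part-time for economic reasons, counts as employed).
Unemployed = 2.42 + 12.99 = 15.41 million (jobless and actively searching, or on temporary layoff).
Labor force = 150.70 + 15.41 = 166.11 million.
Not in labor force = 50.45 + 26.51 = 76.96 million (those not working and not actively searching are outside the labor force).
Civilian working-age population = 166.11 + 76.96 = 243.07 million.
Unemployment rate = 15.41 / 166.11 = 9.28%.
Labor force participation rate = 166.11 / 243.07 = 68.34%.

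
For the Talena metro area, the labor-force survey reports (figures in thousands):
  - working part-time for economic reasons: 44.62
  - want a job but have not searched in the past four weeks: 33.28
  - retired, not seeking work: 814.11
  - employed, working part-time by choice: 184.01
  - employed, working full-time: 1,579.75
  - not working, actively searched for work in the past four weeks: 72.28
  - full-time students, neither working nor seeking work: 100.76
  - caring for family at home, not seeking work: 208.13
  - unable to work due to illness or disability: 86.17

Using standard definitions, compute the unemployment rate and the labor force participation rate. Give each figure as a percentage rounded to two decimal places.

Unemployment rate ≈ 3.84%; labor force participation rate ≈ 60.22%.

Employed = 44.62 + 184.01 + 1,579.75 = 1,808.38 thousand (anyone who worked, including part-time for economic reasons, counts as employed).
Unemployed = 72.28 thousand.
Labor force = 1,808.38 + 72.28 = 1,880.66 thousand.
Not in labor force = 33.28 + 814.11 + 100.76 + 208.13 + 86.17 = 1,242.45 thousand (those not working and not actively searching are outside the labor force — including those who want a job but have given up searching).
Civilian working-age population = 1,880.66 + 1,242.45 = 3,123.11 thousand.
Unemployment rate = 72.28 / 1,880.66 = 3.84%.
Labor force participation rate = 1,880.66 / 3,123.11 = 60.22%.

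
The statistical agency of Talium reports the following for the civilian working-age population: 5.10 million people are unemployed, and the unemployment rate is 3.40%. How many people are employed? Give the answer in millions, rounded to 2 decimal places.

About 144.90 million are employed.

Labor force = U / u = 5.10 / 0.0340 ≈ 150.00 million.
Employed = labor force − unemployed = 150.00 − 5.10 = 144.90 million.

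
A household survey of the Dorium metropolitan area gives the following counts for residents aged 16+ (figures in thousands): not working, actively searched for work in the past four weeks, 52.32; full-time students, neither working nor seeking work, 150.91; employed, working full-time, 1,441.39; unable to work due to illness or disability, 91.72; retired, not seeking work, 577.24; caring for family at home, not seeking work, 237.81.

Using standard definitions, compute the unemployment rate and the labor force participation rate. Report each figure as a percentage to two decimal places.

Employed = 1,441.39 thousand.
Unemployed = 52.32 thousand.
Labor force = 1,441.39 + 52.32 = 1,493.71 thousand.
Not in labor force = 150.91 + 91.72 + 577.24 + 237.81 = 1,057.68 thousand (those not working and not actively searching are outside the labor force).
Civilian working-age population = 1,493.71 + 1,057.68 = 2,551.39 thousand.
Unemployment rate = 52.32 / 1,493.71 = 3.50%.
Labor force participation rate = 1,493.71 / 2,551.39 = 58.54%.

Unemployment rate ≈ 3.50%; labor force participation rate ≈ 58.54%.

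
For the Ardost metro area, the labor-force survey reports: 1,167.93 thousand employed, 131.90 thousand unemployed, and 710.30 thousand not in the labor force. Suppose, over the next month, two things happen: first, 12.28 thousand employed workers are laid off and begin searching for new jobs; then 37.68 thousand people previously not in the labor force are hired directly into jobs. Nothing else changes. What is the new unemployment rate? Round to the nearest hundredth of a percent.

Initially, labor force = 1,167.93 + 131.90 = 1,299.83 thousand, so u = 131.90/1,299.83 = 10.15%.
After the first change, employed falls and unemployed rises by 12.28; labor force unchanged → E = 1,155.65, U = 144.18, labor force = 1,299.83 thousand.
After the second change, employed and labor force both rise by 37.68; unemployed unchanged → E = 1,193.33, U = 144.18, labor force = 1,337.51 thousand.
New unemployment rate = 144.18 / 1,337.51 = 10.78%.

New unemployment rate ≈ 10.78%.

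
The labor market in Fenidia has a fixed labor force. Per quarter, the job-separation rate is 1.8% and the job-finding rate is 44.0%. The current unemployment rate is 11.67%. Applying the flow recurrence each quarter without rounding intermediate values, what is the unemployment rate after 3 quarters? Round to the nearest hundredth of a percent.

With a fixed labor force, u_{t+1} = u_t + s·(1−u_t) − f·u_t = u_t·(1−s−f) + s.
Here 1−s−f = 0.542 and s = 0.018.
u_1 = 0.116700 × 0.542 + 0.018 = 0.081251.
u_2 = 0.081251 × 0.542 + 0.018 = 0.062038.
u_3 = 0.062038 × 0.542 + 0.018 = 0.051625.

Unemployment rate after three quarters ≈ 5.16%.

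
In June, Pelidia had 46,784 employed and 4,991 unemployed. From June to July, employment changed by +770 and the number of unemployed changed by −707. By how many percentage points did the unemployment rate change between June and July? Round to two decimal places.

June: labor force = 46,784 + 4,991 = 51,775; u = 4,991/51,775 = 9.64%.
July: labor force = 47,554 + 4,284 = 51,838; u = 4,284/51,838 = 8.26%.
Change = 8.26% − 9.64% = −1.38 pp.

The unemployment rate changed by −1.38 percentage points.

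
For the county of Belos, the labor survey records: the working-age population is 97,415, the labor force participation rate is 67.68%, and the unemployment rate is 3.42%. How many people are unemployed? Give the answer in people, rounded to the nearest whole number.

About 2,255 are unemployed.

Labor force = 0.6768 × 97,415 = 65,930.
Unemployed = 0.0342 × 65,930 ≈ 2,255.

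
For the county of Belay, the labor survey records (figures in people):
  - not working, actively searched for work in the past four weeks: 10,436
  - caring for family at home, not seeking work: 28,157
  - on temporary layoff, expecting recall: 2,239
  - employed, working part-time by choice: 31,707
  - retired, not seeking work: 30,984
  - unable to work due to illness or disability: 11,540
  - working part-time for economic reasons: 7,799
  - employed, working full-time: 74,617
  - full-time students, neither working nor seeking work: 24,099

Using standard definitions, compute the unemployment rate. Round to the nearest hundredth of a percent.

Unemployment rate ≈ 10.00%.

Employed = 31,707 + 7,799 + 74,617 = 114,123 (anyone who worked, including part-time for economic reasons, counts as employed).
Unemployed = 10,436 + 2,239 = 12,675 (jobless and actively searching, or on temporary layoff).
Labor force = 114,123 + 12,675 = 126,798.
Unemployment rate = 12,675 / 126,798 = 10.00%.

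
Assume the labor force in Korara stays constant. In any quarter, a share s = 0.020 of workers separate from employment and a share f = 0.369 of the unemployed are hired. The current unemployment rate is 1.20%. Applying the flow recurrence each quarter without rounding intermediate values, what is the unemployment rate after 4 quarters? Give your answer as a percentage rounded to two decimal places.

With a fixed labor force, u_{t+1} = u_t + s·(1−u_t) − f·u_t = u_t·(1−s−f) + s.
Here 1−s−f = 0.611 and s = 0.020.
u_1 = 0.012000 × 0.611 + 0.020 = 0.027332.
u_2 = 0.027332 × 0.611 + 0.020 = 0.036700.
u_3 = 0.036700 × 0.611 + 0.020 = 0.042424.
u_4 = 0.042424 × 0.611 + 0.020 = 0.045921.

Unemployment rate after four quarters ≈ 4.59%.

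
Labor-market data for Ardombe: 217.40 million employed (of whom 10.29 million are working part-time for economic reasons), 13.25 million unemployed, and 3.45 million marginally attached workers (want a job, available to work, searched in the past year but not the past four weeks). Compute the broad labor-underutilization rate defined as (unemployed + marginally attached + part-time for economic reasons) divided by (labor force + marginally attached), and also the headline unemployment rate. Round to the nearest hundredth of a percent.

Labor force = 217.40 + 13.25 = 230.65 million.
Numerator = 13.25 + 3.45 + 10.29 = 26.99 million.
Denominator = 230.65 + 3.45 = 234.10 million.
Broad rate = 26.99 / 234.10 = 11.53%.
Headline unemployment rate = 13.25 / 230.65 = 5.74%.

Broad underutilization rate ≈ 11.53%; headline unemployment rate ≈ 5.74%.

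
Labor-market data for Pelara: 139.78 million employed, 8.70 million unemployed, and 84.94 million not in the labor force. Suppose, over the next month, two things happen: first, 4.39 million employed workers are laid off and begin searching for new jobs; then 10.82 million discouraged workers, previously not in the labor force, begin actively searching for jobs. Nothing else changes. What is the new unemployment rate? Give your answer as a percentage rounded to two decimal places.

Initially, labor force = 139.78 + 8.70 = 148.48 million, so u = 8.70/148.48 = 5.86%.
After the first change, employed falls and unemployed rises by 4.39; labor force unchanged → E = 135.39, U = 13.09, labor force = 148.48 million.
After the second change, unemployed and labor force both rise by 10.82 → E = 135.39, U = 23.91, labor force = 159.30 million.
New unemployment rate = 23.91 / 159.30 = 15.01%.

New unemployment rate ≈ 15.01%.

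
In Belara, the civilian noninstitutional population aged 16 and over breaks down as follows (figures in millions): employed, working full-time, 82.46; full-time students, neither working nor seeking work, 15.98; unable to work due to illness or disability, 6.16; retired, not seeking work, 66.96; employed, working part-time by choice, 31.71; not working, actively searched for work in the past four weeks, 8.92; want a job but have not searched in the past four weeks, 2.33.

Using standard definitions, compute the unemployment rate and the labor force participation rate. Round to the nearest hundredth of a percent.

Employed = 82.46 + 31.71 = 114.17 million.
Unemployed = 8.92 million.
Labor force = 114.17 + 8.92 = 123.09 million.
Not in labor force = 15.98 + 6.16 + 66.96 + 2.33 = 91.43 million (those not working and not actively searching are outside the labor force — including those who want a job but have given up searching).
Civilian working-age population = 123.09 + 91.43 = 214.52 million.
Unemployment rate = 8.92 / 123.09 = 7.25%.
Labor force participation rate = 123.09 / 214.52 = 57.38%.

Unemployment rate ≈ 7.25%; labor force participation rate ≈ 57.38%.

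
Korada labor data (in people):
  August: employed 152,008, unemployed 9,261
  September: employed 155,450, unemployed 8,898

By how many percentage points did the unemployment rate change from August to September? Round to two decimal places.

The unemployment rate changed by −0.33 percentage points.

August: labor force = 152,008 + 9,261 = 161,269; u = 9,261/161,269 = 5.74%.
September: labor force = 155,450 + 8,898 = 164,348; u = 8,898/164,348 = 5.41%.
Change = 5.41% − 5.74% = −0.33 pp.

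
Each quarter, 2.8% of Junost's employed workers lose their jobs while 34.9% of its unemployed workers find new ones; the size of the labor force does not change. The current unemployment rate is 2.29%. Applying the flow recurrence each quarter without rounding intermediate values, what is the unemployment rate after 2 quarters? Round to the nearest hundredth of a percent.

With a fixed labor force, u_{t+1} = u_t + s·(1−u_t) − f·u_t = u_t·(1−s−f) + s.
Here 1−s−f = 0.623 and s = 0.028.
u_1 = 0.022900 × 0.623 + 0.028 = 0.042267.
u_2 = 0.042267 × 0.623 + 0.028 = 0.054332.

Unemployment rate after two quarters ≈ 5.43%.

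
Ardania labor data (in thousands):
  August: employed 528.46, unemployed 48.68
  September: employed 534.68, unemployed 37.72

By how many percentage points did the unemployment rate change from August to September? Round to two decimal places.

The unemployment rate changed by −1.84 percentage points.

August: labor force = 528.46 + 48.68 = 577.14; u = 48.68/577.14 = 8.43%.
September: labor force = 534.68 + 37.72 = 572.40; u = 37.72/572.40 = 6.59%.
Change = 6.59% − 8.43% = −1.84 pp.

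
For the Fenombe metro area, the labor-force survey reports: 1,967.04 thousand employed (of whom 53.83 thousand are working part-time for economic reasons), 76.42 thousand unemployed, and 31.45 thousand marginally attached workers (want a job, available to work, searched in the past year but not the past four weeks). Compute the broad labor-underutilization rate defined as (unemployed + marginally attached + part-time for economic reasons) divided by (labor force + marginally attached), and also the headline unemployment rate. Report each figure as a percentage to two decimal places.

Labor force = 1,967.04 + 76.42 = 2,043.46 thousand.
Numerator = 76.42 + 31.45 + 53.83 = 161.70 thousand.
Denominator = 2,043.46 + 31.45 = 2,074.91 thousand.
Broad rate = 161.70 / 2,074.91 = 7.79%.
Headline unemployment rate = 76.42 / 2,043.46 = 3.74%.

Broad underutilization rate ≈ 7.79%; headline unemployment rate ≈ 3.74%.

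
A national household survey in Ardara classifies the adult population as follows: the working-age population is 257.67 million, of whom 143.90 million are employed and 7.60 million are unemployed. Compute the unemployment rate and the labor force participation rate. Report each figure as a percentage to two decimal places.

Unemployment rate ≈ 5.02%; labor force participation rate ≈ 58.80%.

Labor force = employed + unemployed = 143.90 + 7.60 = 151.50 million.
Unemployment rate = 7.60 / 151.50 = 5.02%.
Labor force participation rate = 151.50 / 257.67 = 58.80%.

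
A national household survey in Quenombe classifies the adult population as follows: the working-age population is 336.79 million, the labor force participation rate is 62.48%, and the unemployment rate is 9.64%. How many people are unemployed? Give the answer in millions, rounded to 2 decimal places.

About 20.29 million are unemployed.

Labor force = 0.6248 × 336.79 = 210.43 million.
Unemployed = 0.0964 × 210.43 ≈ 20.29 million.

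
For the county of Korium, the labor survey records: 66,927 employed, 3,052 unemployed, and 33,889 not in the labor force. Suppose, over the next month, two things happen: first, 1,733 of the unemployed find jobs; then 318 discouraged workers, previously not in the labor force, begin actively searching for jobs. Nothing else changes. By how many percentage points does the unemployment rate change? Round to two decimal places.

The unemployment rate changes by −2.03 percentage points.

Initially, labor force = 66,927 + 3,052 = 69,979, so u = 3,052/69,979 = 4.36%.
After the first change, unemployed falls and employed rises by 1,733; labor force unchanged → E = 68,660, U = 1,319, labor force = 69,979.
After the second change, unemployed and labor force both rise by 318 → E = 68,660, U = 1,637, labor force = 70,297.
New unemployment rate = 1,637 / 70,297 = 2.33%.
Change = 2.33% − 4.36% = −2.03 percentage points.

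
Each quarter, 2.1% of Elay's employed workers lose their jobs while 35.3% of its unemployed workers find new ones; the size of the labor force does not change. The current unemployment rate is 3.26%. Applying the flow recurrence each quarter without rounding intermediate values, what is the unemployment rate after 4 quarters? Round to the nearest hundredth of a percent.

With a fixed labor force, u_{t+1} = u_t + s·(1−u_t) − f·u_t = u_t·(1−s−f) + s.
Here 1−s−f = 0.626 and s = 0.021.
u_1 = 0.032600 × 0.626 + 0.021 = 0.041408.
u_2 = 0.041408 × 0.626 + 0.021 = 0.046921.
u_3 = 0.046921 × 0.626 + 0.021 = 0.050373.
u_4 = 0.050373 × 0.626 + 0.021 = 0.052533.

Unemployment rate after four quarters ≈ 5.25%.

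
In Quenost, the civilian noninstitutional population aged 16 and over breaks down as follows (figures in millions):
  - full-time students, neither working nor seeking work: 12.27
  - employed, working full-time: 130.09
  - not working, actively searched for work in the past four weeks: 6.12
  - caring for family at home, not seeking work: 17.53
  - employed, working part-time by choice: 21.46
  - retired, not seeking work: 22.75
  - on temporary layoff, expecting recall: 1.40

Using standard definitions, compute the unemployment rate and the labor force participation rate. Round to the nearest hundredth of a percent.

Unemployment rate ≈ 4.73%; labor force participation rate ≈ 75.17%.

Employed = 130.09 + 21.46 = 151.55 million.
Unemployed = 6.12 + 1.40 = 7.52 million (jobless and actively searching, or on temporary layoff).
Labor force = 151.55 + 7.52 = 159.07 million.
Not in labor force = 12.27 + 17.53 + 22.75 = 52.55 million (those not working and not actively searching are outside the labor force).
Civilian working-age population = 159.07 + 52.55 = 211.62 million.
Unemployment rate = 7.52 / 159.07 = 4.73%.
Labor force participation rate = 159.07 / 211.62 = 75.17%.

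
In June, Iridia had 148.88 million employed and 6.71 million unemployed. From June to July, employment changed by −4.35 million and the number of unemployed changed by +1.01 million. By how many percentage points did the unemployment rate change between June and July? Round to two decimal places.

The unemployment rate changed by +0.76 percentage points.

June: labor force = 148.88 + 6.71 = 155.59; u = 6.71/155.59 = 4.31%.
July: labor force = 144.53 + 7.72 = 152.25; u = 7.72/152.25 = 5.07%.
Change = 5.07% − 4.31% = +0.76 pp.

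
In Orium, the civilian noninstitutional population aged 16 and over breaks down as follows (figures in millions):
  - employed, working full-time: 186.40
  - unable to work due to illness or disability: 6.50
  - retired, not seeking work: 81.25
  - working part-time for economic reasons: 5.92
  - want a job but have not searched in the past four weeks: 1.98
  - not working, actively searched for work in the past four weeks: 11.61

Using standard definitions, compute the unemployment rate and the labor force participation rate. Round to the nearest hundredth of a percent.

Employed = 186.40 + 5.92 = 192.32 million (anyone who worked, including part-time for economic reasons, counts as employed).
Unemployed = 11.61 million.
Labor force = 192.32 + 11.61 = 203.93 million.
Not in labor force = 6.50 + 81.25 + 1.98 = 89.73 million (those not working and not actively searching are outside the labor force — including those who want a job but have given up searching).
Civilian working-age population = 203.93 + 89.73 = 293.66 million.
Unemployment rate = 11.61 / 203.93 = 5.69%.
Labor force participation rate = 203.93 / 293.66 = 69.44%.

Unemployment rate ≈ 5.69%; labor force participation rate ≈ 69.44%.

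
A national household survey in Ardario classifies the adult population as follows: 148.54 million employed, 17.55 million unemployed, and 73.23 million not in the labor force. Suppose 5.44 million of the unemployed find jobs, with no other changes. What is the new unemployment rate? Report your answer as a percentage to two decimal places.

New unemployment rate ≈ 7.29%.

Initially, labor force = 148.54 + 17.55 = 166.09 million, so u = 17.55/166.09 = 10.57%.
After the change, unemployed falls and employed rises by 5.44; labor force unchanged → E = 153.98, U = 12.11, labor force = 166.09 million.
New unemployment rate = 12.11 / 166.09 = 7.29%.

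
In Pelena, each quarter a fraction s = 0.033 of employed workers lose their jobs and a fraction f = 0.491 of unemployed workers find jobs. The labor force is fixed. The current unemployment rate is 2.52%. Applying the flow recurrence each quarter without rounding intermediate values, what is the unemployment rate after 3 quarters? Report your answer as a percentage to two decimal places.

With a fixed labor force, u_{t+1} = u_t + s·(1−u_t) − f·u_t = u_t·(1−s−f) + s.
Here 1−s−f = 0.476 and s = 0.033.
u_1 = 0.025200 × 0.476 + 0.033 = 0.044995.
u_2 = 0.044995 × 0.476 + 0.033 = 0.054418.
u_3 = 0.054418 × 0.476 + 0.033 = 0.058903.

Unemployment rate after three quarters ≈ 5.89%.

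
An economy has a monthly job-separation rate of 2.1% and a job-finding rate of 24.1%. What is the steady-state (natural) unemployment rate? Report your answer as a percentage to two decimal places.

At steady state the flows balance: s·E = f·U, so U/(E+U) = s/(s+f).
u* = 2.1 / (2.1 + 24.1) = 2.1 / 26.20 = 8.02%.

Steady-state unemployment rate ≈ 8.02%.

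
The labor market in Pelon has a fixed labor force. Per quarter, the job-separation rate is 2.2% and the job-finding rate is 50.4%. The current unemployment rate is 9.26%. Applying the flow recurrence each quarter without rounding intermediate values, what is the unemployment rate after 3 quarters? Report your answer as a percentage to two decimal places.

Unemployment rate after three quarters ≈ 4.72%.

With a fixed labor force, u_{t+1} = u_t + s·(1−u_t) − f·u_t = u_t·(1−s−f) + s.
Here 1−s−f = 0.474 and s = 0.022.
u_1 = 0.092600 × 0.474 + 0.022 = 0.065892.
u_2 = 0.065892 × 0.474 + 0.022 = 0.053233.
u_3 = 0.053233 × 0.474 + 0.022 = 0.047232.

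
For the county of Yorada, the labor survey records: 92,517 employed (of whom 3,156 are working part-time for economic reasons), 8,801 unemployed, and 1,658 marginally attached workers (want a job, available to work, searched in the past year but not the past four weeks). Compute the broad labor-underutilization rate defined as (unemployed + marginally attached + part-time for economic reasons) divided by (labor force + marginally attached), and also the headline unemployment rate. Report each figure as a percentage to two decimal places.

Broad underutilization rate ≈ 13.22%; headline unemployment rate ≈ 8.69%.

Labor force = 92,517 + 8,801 = 101,318.
Numerator = 8,801 + 1,658 + 3,156 = 13,615.
Denominator = 101,318 + 1,658 = 102,976.
Broad rate = 13,615 / 102,976 = 13.22%.
Headline unemployment rate = 8,801 / 101,318 = 8.69%.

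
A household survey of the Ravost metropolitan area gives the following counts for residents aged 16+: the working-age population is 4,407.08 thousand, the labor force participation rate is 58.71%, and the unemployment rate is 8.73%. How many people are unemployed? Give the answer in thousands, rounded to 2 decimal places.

About 225.88 thousand are unemployed.

Labor force = 0.5871 × 4,407.08 = 2,587.40 thousand.
Unemployed = 0.0873 × 2,587.40 ≈ 225.88 thousand.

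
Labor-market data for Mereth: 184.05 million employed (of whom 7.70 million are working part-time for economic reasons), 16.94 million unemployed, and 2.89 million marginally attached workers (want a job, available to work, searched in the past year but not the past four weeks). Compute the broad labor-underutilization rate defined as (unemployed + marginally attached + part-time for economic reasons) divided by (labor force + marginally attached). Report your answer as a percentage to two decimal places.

Labor force = 184.05 + 16.94 = 200.99 million.
Numerator = 16.94 + 2.89 + 7.70 = 27.53 million.
Denominator = 200.99 + 2.89 = 203.88 million.
Broad rate = 27.53 / 203.88 = 13.50%.

Broad underutilization rate ≈ 13.50%.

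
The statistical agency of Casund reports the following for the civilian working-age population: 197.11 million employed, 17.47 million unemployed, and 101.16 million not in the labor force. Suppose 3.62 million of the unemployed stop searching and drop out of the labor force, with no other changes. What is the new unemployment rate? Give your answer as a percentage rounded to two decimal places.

Initially, labor force = 197.11 + 17.47 = 214.58 million, so u = 17.47/214.58 = 8.14%.
After the change, unemployed and labor force both fall by 3.62 → E = 197.11, U = 13.85, labor force = 210.96 million.
New unemployment rate = 13.85 / 210.96 = 6.57%.

New unemployment rate ≈ 6.57%.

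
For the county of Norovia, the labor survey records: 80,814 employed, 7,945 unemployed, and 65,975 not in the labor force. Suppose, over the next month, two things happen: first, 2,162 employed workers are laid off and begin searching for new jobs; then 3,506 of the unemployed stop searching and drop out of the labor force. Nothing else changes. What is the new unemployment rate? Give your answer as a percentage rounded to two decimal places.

New unemployment rate ≈ 7.74%.

Initially, labor force = 80,814 + 7,945 = 88,759, so u = 7,945/88,759 = 8.95%.
After the first change, employed falls and unemployed rises by 2,162; labor force unchanged → E = 78,652, U = 10,107, labor force = 88,759.
After the second change, unemployed and labor force both fall by 3,506 → E = 78,652, U = 6,601, labor force = 85,253.
New unemployment rate = 6,601 / 85,253 = 7.74%.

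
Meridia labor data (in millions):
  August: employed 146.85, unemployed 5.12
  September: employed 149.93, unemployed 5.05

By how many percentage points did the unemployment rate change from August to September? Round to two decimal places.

August: labor force = 146.85 + 5.12 = 151.97; u = 5.12/151.97 = 3.37%.
September: labor force = 149.93 + 5.05 = 154.98; u = 5.05/154.98 = 3.26%.
Change = 3.26% − 3.37% = −0.11 pp.

The unemployment rate changed by −0.11 percentage points.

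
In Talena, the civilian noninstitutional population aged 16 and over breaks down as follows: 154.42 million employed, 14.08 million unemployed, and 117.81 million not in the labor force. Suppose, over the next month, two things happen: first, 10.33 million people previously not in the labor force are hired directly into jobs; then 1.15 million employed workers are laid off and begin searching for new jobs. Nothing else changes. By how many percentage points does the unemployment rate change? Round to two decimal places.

Initially, labor force = 154.42 + 14.08 = 168.50 million, so u = 14.08/168.50 = 8.36%.
After the first change, employed and labor force both rise by 10.33; unemployed unchanged → E = 164.75, U = 14.08, labor force = 178.83 million.
After the second change, employed falls and unemployed rises by 1.15; labor force unchanged → E = 163.60, U = 15.23, labor force = 178.83 million.
New unemployment rate = 15.23 / 178.83 = 8.52%.
Change = 8.52% − 8.36% = +0.16 percentage points.

The unemployment rate changes by +0.16 percentage points.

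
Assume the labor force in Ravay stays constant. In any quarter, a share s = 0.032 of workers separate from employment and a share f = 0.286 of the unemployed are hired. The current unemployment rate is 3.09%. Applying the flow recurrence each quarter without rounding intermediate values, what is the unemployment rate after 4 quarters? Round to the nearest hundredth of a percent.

Unemployment rate after four quarters ≈ 8.55%.

With a fixed labor force, u_{t+1} = u_t + s·(1−u_t) − f·u_t = u_t·(1−s−f) + s.
Here 1−s−f = 0.682 and s = 0.032.
u_1 = 0.030900 × 0.682 + 0.032 = 0.053074.
u_2 = 0.053074 × 0.682 + 0.032 = 0.068196.
u_3 = 0.068196 × 0.682 + 0.032 = 0.078510.
u_4 = 0.078510 × 0.682 + 0.032 = 0.085544.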